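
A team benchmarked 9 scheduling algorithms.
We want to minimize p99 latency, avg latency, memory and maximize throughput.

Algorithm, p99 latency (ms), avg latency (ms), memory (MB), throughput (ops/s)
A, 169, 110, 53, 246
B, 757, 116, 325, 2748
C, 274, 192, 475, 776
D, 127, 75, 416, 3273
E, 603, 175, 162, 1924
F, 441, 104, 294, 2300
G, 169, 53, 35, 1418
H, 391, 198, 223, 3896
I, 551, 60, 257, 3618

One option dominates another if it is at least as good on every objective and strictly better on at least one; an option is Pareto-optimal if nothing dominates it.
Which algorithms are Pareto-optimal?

D, E, F, G, H, I

A: dominated by G (p99 latency 169≤169, avg latency 53≤110, memory 35≤53, throughput 1418≥246).
B: dominated by I (p99 latency 551≤757, avg latency 60≤116, memory 257≤325, throughput 3618≥2748).
C: dominated by D (p99 latency 127≤274, avg latency 75≤192, memory 416≤475, throughput 3273≥776).
D: not dominated (best p99 latency).
E: not dominated.
F: not dominated.
G: not dominated (best avg latency).
H: not dominated (best throughput).
I: not dominated.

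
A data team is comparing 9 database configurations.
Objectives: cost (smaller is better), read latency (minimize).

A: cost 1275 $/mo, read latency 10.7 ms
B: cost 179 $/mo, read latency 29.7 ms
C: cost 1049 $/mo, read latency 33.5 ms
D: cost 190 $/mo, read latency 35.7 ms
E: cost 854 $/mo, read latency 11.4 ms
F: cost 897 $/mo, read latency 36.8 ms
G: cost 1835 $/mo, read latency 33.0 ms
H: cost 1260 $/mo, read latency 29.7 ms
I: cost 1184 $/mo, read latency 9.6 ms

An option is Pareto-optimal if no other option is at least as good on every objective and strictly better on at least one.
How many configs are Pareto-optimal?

3

A: dominated by I (cost 1184≤1275, read latency 9.6≤10.7).
B: not dominated (best cost).
C: dominated by B (cost 179≤1049, read latency 29.7≤33.5).
D: dominated by B (cost 179≤190, read latency 29.7≤35.7).
E: not dominated.
F: dominated by B (cost 179≤897, read latency 29.7≤36.8).
G: dominated by A (cost 1275≤1835, read latency 10.7≤33.0).
H: dominated by B (cost 179≤1260, read latency 29.7≤29.7).
I: not dominated (best read latency).
Pareto-optimal: B, E, I → 3.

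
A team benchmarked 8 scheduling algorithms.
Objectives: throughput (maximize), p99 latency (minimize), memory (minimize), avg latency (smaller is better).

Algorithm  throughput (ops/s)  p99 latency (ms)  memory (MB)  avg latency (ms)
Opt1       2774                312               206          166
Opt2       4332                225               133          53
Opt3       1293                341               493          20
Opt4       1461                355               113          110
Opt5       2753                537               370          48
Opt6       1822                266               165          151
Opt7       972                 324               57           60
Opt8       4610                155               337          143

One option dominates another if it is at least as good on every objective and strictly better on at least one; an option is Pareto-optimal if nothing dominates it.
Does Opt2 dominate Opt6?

Opt2 vs Opt6: throughput 4332≥1822, p99 latency 225≤266, memory 133≤165, avg latency 53≤151 — Opt2 is at least as good on every objective with at least one strict improvement.

Yes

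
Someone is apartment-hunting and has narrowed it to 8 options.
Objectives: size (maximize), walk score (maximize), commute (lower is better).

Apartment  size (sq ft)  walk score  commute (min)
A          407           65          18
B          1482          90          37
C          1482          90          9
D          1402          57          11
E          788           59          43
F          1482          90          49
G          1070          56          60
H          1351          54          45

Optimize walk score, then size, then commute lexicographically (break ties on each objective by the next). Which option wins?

First maximize walk score: best is 90, kept {B, C, F}.
Then maximize size: best is 1482, kept {B, C, F}.
Then minimize commute: best is 9, kept {C}.

C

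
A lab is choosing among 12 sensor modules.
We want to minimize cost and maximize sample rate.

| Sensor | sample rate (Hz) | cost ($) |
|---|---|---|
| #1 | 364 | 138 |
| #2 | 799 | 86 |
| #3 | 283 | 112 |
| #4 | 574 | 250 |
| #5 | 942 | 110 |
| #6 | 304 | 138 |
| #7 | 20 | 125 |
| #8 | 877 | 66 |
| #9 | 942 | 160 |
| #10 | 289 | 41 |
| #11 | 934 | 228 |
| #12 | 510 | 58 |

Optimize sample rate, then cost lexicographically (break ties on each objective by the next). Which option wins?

First maximize sample rate: best is 942, kept {#5, #9}.
Then minimize cost: best is 110, kept {#5}.

#5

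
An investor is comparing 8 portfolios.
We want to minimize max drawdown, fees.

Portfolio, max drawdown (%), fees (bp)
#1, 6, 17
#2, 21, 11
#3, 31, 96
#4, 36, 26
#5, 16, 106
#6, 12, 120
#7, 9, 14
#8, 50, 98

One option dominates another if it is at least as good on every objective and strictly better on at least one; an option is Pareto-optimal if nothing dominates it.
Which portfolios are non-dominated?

#1: not dominated (best max drawdown).
#2: not dominated (best fees).
#3: dominated by #1 (max drawdown 6≤31, fees 17≤96).
#4: dominated by #1 (max drawdown 6≤36, fees 17≤26).
#5: dominated by #1 (max drawdown 6≤16, fees 17≤106).
#6: dominated by #1 (max drawdown 6≤12, fees 17≤120).
#7: not dominated.
#8: dominated by #1 (max drawdown 6≤50, fees 17≤98).

#1, #2, #7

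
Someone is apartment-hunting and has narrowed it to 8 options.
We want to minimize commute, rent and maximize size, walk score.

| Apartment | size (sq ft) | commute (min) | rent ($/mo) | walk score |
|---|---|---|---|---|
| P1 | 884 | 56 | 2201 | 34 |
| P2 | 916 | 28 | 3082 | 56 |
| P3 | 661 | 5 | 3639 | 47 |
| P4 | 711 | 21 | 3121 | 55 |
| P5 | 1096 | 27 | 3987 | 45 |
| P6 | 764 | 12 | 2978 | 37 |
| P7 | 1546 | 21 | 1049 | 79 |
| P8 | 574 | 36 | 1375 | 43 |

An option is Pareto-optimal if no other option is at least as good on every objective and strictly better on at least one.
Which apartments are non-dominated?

P3, P6, P7

P1: dominated by P7 (size 1546≥884, commute 21≤56, rent 1049≤2201, walk score 79≥34).
P2: dominated by P7 (size 1546≥916, commute 21≤28, rent 1049≤3082, walk score 79≥56).
P3: not dominated (best commute).
P4: dominated by P7 (size 1546≥711, commute 21≤21, rent 1049≤3121, walk score 79≥55).
P5: dominated by P7 (size 1546≥1096, commute 21≤27, rent 1049≤3987, walk score 79≥45).
P6: not dominated.
P7: not dominated (best size).
P8: dominated by P7 (size 1546≥574, commute 21≤36, rent 1049≤1375, walk score 79≥43).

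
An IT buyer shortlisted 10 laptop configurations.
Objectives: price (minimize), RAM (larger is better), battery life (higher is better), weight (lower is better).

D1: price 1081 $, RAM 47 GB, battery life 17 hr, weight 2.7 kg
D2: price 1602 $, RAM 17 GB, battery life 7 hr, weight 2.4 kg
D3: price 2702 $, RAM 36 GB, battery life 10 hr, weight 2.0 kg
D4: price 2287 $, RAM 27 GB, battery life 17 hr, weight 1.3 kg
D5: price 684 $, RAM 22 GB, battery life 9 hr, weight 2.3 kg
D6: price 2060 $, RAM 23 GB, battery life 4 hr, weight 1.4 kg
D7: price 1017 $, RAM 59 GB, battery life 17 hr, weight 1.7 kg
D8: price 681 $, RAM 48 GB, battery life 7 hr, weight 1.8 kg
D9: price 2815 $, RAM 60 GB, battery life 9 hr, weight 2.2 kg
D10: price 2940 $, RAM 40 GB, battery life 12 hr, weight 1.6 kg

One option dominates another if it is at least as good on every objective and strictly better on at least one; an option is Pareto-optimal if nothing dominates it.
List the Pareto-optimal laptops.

D1: dominated by D7 (price 1017≤1081, RAM 59≥47, battery life 17≥17, weight 1.7≤2.7).
D2: dominated by D5 (price 684≤1602, RAM 22≥17, battery life 9≥7, weight 2.3≤2.4).
D3: dominated by D7 (price 1017≤2702, RAM 59≥36, battery life 17≥10, weight 1.7≤2.0).
D4: not dominated (best weight).
D5: not dominated.
D6: not dominated.
D7: not dominated.
D8: not dominated (best price).
D9: not dominated (best RAM).
D10: not dominated.

D4, D5, D6, D7, D8, D9, D10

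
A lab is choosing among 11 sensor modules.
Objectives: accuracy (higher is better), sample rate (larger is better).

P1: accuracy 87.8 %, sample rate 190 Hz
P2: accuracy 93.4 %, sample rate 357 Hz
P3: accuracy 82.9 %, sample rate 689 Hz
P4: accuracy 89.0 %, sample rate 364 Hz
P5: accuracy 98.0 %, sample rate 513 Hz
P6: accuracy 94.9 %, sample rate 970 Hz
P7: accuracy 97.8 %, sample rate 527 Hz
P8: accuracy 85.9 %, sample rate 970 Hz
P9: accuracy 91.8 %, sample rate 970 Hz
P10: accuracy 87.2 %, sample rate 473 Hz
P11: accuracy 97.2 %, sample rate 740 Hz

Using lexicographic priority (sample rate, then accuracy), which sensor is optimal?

First maximize sample rate: best is 970, kept {P6, P8, P9}.
Then maximize accuracy: best is 94.9, kept {P6}.

P6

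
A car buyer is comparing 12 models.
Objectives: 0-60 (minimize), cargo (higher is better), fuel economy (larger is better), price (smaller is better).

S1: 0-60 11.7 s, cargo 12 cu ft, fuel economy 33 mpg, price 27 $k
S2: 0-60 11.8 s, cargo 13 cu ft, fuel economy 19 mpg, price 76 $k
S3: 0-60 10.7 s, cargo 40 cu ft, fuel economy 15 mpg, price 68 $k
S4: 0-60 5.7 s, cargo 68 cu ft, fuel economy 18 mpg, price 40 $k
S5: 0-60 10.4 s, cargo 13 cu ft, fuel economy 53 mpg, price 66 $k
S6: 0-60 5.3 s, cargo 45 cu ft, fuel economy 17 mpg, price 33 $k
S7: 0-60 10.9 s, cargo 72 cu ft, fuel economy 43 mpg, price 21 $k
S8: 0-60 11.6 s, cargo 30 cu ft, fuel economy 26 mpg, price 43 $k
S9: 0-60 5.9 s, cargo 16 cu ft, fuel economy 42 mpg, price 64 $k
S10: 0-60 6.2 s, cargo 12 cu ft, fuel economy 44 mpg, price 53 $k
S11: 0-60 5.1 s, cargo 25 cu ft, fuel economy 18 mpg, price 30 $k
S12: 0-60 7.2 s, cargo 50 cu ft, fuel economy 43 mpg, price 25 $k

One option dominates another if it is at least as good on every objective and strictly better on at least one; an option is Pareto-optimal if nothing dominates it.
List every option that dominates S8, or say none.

S7, S12

S7: 0-60 10.9≤11.6, cargo 72≥30, fuel economy 43≥26, price 21≤43 — dominates S8.
S12: 0-60 7.2≤11.6, cargo 50≥30, fuel economy 43≥26, price 25≤43 — dominates S8.
Others (S1, S2, S3, S4, S5, S6, S9, S10, S11) are each worse than S8 on at least one objective.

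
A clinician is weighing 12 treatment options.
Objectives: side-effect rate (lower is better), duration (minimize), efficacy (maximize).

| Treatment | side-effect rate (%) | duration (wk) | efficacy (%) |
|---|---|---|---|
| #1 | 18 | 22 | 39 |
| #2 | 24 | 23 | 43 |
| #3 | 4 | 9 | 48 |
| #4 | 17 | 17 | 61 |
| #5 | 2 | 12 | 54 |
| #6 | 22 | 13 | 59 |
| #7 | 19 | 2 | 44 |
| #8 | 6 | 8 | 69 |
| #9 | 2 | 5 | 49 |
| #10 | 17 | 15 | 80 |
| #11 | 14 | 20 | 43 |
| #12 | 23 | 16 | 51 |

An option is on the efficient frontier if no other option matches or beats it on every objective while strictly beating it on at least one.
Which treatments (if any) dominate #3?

#9

#9: side-effect rate 2≤4, duration 5≤9, efficacy 49≥48 — dominates #3.
Others (#1, #2, #4, #5, #6, #7, #8, #10, #11, #12) are each worse than #3 on at least one objective.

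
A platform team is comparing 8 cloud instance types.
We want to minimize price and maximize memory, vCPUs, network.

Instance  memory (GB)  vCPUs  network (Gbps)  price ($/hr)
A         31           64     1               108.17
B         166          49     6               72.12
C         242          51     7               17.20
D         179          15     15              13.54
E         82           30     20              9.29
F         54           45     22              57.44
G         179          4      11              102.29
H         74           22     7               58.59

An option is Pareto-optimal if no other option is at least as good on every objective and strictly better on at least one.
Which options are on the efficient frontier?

A: not dominated (best vCPUs).
B: dominated by C (memory 242≥166, vCPUs 51≥49, network 7≥6, price 17.20≤72.12).
C: not dominated (best memory).
D: not dominated.
E: not dominated (best price).
F: not dominated (best network).
G: dominated by D (memory 179≥179, vCPUs 15≥4, network 15≥11, price 13.54≤102.29).
H: dominated by C (memory 242≥74, vCPUs 51≥22, network 7≥7, price 17.20≤58.59).

A, C, D, E, F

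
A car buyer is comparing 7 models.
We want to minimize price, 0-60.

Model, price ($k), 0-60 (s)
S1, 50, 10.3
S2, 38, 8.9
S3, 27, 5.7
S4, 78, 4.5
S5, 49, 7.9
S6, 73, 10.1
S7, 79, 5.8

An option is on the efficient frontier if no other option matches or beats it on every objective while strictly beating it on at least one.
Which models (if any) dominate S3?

S1: worse on price (50 vs 27).
S2: worse on price (38 vs 27).
S4: worse on price (78 vs 27).
S5: worse on price (49 vs 27).
S6: worse on price (73 vs 27).
S7: worse on price (79 vs 27).
No option dominates S3.

none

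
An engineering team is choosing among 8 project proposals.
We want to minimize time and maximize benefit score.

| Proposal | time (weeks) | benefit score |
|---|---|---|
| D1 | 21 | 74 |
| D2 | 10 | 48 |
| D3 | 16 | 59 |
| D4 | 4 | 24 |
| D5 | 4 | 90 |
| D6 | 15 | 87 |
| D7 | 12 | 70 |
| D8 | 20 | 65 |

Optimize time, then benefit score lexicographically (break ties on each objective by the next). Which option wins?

First minimize time: best is 4, kept {D4, D5}.
Then maximize benefit score: best is 90, kept {D5}.

D5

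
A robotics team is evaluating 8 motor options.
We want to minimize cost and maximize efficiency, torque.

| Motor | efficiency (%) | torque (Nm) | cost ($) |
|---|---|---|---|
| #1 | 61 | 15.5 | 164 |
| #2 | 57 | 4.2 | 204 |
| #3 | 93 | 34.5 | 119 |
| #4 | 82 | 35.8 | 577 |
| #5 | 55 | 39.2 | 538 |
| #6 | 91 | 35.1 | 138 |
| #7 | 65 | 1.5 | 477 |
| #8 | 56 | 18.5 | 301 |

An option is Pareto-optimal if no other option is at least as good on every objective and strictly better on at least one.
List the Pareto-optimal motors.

#1: dominated by #3 (efficiency 93≥61, torque 34.5≥15.5, cost 119≤164).
#2: dominated by #1 (efficiency 61≥57, torque 15.5≥4.2, cost 164≤204).
#3: not dominated (best efficiency).
#4: not dominated.
#5: not dominated (best torque).
#6: not dominated.
#7: dominated by #3 (efficiency 93≥65, torque 34.5≥1.5, cost 119≤477).
#8: dominated by #3 (efficiency 93≥56, torque 34.5≥18.5, cost 119≤301).

#3, #4, #5, #6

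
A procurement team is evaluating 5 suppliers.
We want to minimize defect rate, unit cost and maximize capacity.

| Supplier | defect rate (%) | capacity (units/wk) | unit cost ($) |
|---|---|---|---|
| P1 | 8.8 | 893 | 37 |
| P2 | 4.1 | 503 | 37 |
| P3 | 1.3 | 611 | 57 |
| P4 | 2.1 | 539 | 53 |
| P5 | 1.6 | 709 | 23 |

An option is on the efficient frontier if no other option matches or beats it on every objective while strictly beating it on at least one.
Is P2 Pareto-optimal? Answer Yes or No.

P5 vs P2: defect rate 1.6≤4.1, capacity 709≥503, unit cost 23≤37 — P5 is at least as good on every objective and strictly better on at least one, so P5 dominates P2.

No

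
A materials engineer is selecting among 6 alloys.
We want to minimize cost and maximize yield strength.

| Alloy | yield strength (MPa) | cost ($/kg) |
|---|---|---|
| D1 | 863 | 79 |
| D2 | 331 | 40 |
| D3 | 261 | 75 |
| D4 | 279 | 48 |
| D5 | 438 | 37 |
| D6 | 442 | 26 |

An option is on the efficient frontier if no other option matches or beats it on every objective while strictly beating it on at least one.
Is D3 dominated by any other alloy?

Yes

D2 vs D3: yield strength 331≥261, cost 40≤75 — D2 is at least as good on every objective and strictly better on at least one, so D2 dominates D3.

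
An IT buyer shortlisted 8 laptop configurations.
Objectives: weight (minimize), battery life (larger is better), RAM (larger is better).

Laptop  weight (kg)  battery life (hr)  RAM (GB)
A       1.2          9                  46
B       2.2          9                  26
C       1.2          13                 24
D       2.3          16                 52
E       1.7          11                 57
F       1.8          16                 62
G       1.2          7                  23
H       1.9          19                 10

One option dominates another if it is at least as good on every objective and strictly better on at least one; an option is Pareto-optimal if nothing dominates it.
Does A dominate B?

Yes

A vs B: weight 1.2≤2.2, battery life 9≥9, RAM 46≥26 — A is at least as good on every objective with at least one strict improvement.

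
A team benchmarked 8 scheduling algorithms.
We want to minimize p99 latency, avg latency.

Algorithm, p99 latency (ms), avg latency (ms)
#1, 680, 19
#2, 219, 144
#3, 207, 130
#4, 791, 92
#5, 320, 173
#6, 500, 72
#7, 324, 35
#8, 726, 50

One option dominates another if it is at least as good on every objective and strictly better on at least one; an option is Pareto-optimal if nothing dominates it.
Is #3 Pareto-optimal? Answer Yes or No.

#1: worse on p99 latency (680 vs 207).
#2: worse on p99 latency (219 vs 207).
#4: worse on p99 latency (791 vs 207).
#5: worse on p99 latency (320 vs 207).
#6: worse on p99 latency (500 vs 207).
#7: worse on p99 latency (324 vs 207).
#8: worse on p99 latency (726 vs 207).
No option is at least as good as #3 on every objective and strictly better on one.

Yes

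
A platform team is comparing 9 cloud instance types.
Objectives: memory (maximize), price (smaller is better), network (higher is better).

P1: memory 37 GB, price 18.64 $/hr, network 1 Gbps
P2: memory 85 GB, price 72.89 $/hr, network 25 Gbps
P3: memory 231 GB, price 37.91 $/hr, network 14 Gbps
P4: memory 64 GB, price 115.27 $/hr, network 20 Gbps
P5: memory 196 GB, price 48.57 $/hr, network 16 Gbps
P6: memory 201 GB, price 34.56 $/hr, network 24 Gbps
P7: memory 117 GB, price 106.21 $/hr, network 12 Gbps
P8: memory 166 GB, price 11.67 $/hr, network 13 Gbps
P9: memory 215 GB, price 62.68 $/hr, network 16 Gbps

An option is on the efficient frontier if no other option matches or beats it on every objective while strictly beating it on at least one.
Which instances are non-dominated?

P2, P3, P6, P8, P9

P1: dominated by P8 (memory 166≥37, price 11.67≤18.64, network 13≥1).
P2: not dominated (best network).
P3: not dominated (best memory).
P4: dominated by P2 (memory 85≥64, price 72.89≤115.27, network 25≥20).
P5: dominated by P6 (memory 201≥196, price 34.56≤48.57, network 24≥16).
P6: not dominated.
P7: dominated by P3 (memory 231≥117, price 37.91≤106.21, network 14≥12).
P8: not dominated (best price).
P9: not dominated.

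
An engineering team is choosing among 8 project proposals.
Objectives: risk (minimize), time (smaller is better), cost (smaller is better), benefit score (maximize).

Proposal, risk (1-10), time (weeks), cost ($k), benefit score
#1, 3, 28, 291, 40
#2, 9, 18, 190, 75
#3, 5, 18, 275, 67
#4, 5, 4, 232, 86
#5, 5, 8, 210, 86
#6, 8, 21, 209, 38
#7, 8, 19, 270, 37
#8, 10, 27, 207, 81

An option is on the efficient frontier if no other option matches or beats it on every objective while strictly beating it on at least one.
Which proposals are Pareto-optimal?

#1, #2, #4, #5, #6, #8

#1: not dominated (best risk).
#2: not dominated (best cost).
#3: dominated by #4 (risk 5≤5, time 4≤18, cost 232≤275, benefit score 86≥67).
#4: not dominated (best time).
#5: not dominated.
#6: not dominated.
#7: dominated by #4 (risk 5≤8, time 4≤19, cost 232≤270, benefit score 86≥37).
#8: not dominated.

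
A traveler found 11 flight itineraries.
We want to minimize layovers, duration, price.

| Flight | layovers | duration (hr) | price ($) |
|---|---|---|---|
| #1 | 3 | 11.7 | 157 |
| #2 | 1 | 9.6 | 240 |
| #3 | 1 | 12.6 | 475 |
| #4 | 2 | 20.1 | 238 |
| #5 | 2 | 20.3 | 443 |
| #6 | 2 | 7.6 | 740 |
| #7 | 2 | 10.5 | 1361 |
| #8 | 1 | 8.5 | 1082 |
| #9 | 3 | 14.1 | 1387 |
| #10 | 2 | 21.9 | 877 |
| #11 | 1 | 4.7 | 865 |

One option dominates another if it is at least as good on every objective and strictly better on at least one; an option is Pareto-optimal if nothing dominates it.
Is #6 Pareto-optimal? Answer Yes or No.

#1: worse on layovers (3 vs 2).
#2: worse on duration (9.6 vs 7.6).
#3: worse on duration (12.6 vs 7.6).
#4: worse on duration (20.1 vs 7.6).
#5: worse on duration (20.3 vs 7.6).
#7: worse on duration (10.5 vs 7.6).
#8: worse on duration (8.5 vs 7.6).
#9: worse on layovers (3 vs 2).
#10: worse on duration (21.9 vs 7.6).
#11: worse on price (865 vs 740).
No option is at least as good as #6 on every objective and strictly better on one.

Yes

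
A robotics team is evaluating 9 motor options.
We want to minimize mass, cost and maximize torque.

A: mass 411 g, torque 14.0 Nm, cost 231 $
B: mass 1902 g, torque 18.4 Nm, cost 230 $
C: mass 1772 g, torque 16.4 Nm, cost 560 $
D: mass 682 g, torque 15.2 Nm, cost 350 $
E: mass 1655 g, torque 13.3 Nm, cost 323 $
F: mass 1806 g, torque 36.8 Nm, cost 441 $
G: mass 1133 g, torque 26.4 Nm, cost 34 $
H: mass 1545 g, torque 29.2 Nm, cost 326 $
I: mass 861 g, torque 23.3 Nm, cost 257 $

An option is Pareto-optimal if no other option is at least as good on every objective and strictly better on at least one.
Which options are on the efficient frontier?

A, D, F, G, H, I

A: not dominated (best mass).
B: dominated by G (mass 1133≤1902, torque 26.4≥18.4, cost 34≤230).
C: dominated by G (mass 1133≤1772, torque 26.4≥16.4, cost 34≤560).
D: not dominated.
E: dominated by A (mass 411≤1655, torque 14.0≥13.3, cost 231≤323).
F: not dominated (best torque).
G: not dominated (best cost).
H: not dominated.
I: not dominated.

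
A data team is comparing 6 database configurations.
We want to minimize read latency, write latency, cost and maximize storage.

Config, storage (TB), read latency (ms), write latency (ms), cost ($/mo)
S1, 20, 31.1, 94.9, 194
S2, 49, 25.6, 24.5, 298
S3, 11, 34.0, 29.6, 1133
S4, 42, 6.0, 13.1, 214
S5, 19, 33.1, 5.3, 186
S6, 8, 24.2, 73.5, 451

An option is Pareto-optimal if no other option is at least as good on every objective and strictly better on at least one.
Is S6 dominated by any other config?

Yes

S4 vs S6: storage 42≥8, read latency 6.0≤24.2, write latency 13.1≤73.5, cost 214≤451 — S4 is at least as good on every objective and strictly better on at least one, so S4 dominates S6.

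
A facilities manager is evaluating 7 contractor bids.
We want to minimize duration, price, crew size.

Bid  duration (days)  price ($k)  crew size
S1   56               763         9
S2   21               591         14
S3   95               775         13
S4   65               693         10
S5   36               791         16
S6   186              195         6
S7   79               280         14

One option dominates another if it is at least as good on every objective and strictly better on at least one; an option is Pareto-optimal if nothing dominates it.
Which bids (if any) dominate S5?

S2: duration 21≤36, price 591≤791, crew size 14≤16 — dominates S5.
Others (S1, S3, S4, S6, S7) are each worse than S5 on at least one objective.

S2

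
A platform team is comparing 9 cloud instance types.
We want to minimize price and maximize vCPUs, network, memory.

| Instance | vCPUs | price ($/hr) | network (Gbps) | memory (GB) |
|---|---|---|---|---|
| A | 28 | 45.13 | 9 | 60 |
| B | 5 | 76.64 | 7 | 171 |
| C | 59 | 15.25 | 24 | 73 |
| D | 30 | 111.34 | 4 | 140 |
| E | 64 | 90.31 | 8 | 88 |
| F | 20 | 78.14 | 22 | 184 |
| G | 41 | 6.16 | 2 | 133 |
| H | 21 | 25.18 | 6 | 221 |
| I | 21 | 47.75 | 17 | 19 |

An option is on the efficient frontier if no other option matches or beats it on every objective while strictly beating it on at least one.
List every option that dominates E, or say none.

none

A: worse on vCPUs (28 vs 64).
B: worse on vCPUs (5 vs 64).
C: worse on vCPUs (59 vs 64).
D: worse on vCPUs (30 vs 64).
F: worse on vCPUs (20 vs 64).
G: worse on vCPUs (41 vs 64).
H: worse on vCPUs (21 vs 64).
I: worse on vCPUs (21 vs 64).
No option dominates E.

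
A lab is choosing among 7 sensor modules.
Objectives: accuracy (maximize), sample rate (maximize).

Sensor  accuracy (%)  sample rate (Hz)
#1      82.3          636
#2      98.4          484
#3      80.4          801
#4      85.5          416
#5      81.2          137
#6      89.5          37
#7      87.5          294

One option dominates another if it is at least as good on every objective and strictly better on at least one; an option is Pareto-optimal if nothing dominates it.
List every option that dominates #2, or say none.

none

#1: worse on accuracy (82.3 vs 98.4).
#3: worse on accuracy (80.4 vs 98.4).
#4: worse on accuracy (85.5 vs 98.4).
#5: worse on accuracy (81.2 vs 98.4).
#6: worse on accuracy (89.5 vs 98.4).
#7: worse on accuracy (87.5 vs 98.4).
No option dominates #2.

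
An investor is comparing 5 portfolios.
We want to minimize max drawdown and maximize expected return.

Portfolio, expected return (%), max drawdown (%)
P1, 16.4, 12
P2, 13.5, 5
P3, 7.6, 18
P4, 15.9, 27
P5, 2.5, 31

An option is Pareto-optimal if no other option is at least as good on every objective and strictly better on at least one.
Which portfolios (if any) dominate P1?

P2: worse on expected return (13.5 vs 16.4).
P3: worse on expected return (7.6 vs 16.4).
P4: worse on expected return (15.9 vs 16.4).
P5: worse on expected return (2.5 vs 16.4).
No option dominates P1.

none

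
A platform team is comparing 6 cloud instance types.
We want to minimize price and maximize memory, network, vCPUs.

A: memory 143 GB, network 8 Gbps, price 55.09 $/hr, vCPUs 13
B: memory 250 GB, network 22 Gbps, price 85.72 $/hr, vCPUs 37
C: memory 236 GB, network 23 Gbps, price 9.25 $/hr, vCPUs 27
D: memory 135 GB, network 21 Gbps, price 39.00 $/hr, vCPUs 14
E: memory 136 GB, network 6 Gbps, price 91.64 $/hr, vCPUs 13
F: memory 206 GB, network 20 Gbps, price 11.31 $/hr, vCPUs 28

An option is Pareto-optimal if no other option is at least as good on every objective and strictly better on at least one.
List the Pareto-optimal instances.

A: dominated by C (memory 236≥143, network 23≥8, price 9.25≤55.09, vCPUs 27≥13).
B: not dominated (best memory).
C: not dominated (best network).
D: dominated by C (memory 236≥135, network 23≥21, price 9.25≤39.00, vCPUs 27≥14).
E: dominated by A (memory 143≥136, network 8≥6, price 55.09≤91.64, vCPUs 13≥13).
F: not dominated.

B, C, F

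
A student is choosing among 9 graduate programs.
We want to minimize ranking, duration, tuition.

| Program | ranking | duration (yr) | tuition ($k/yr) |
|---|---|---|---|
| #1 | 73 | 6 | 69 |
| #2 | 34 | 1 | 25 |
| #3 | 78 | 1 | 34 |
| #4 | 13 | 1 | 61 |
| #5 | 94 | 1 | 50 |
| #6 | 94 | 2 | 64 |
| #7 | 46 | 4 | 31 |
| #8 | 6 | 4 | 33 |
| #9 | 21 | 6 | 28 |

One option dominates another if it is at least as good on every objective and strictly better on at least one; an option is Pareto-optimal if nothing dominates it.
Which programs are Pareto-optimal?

#1: dominated by #2 (ranking 34≤73, duration 1≤6, tuition 25≤69).
#2: not dominated (best tuition).
#3: dominated by #2 (ranking 34≤78, duration 1≤1, tuition 25≤34).
#4: not dominated.
#5: dominated by #2 (ranking 34≤94, duration 1≤1, tuition 25≤50).
#6: dominated by #2 (ranking 34≤94, duration 1≤2, tuition 25≤64).
#7: dominated by #2 (ranking 34≤46, duration 1≤4, tuition 25≤31).
#8: not dominated (best ranking).
#9: not dominated.

#2, #4, #8, #9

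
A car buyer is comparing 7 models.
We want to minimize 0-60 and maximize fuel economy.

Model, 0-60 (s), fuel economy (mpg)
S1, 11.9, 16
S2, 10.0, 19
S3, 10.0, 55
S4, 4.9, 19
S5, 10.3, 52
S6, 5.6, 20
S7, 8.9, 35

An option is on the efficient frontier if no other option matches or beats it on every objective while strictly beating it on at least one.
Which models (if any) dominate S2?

S3: 0-60 10.0≤10.0, fuel economy 55≥19 — dominates S2.
S4: 0-60 4.9≤10.0, fuel economy 19≥19 — dominates S2.
S6: 0-60 5.6≤10.0, fuel economy 20≥19 — dominates S2.
S7: 0-60 8.9≤10.0, fuel economy 35≥19 — dominates S2.
Others (S1, S5) are each worse than S2 on at least one objective.

S3, S4, S6, S7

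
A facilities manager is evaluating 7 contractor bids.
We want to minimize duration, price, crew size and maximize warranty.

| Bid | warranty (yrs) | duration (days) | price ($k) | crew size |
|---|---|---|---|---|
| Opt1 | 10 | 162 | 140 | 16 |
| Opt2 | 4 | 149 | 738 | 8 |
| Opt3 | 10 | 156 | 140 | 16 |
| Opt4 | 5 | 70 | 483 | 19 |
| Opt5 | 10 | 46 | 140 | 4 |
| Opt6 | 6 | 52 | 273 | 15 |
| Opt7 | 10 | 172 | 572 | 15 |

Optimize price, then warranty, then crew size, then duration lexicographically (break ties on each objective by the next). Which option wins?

First minimize price: best is 140, kept {Opt1, Opt3, Opt5}.
Then maximize warranty: best is 10, kept {Opt1, Opt3, Opt5}.
Then minimize crew size: best is 4, kept {Opt5}.

Opt5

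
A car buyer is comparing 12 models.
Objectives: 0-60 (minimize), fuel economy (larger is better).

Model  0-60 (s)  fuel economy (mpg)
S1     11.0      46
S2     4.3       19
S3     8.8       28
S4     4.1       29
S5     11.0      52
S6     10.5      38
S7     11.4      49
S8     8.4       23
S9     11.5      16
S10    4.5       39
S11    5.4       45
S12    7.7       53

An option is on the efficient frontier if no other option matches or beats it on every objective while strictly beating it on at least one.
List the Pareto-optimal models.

S1: dominated by S5 (0-60 11.0≤11.0, fuel economy 52≥46).
S2: dominated by S4 (0-60 4.1≤4.3, fuel economy 29≥19).
S3: dominated by S4 (0-60 4.1≤8.8, fuel economy 29≥28).
S4: not dominated (best 0-60).
S5: dominated by S12 (0-60 7.7≤11.0, fuel economy 53≥52).
S6: dominated by S10 (0-60 4.5≤10.5, fuel economy 39≥38).
S7: dominated by S5 (0-60 11.0≤11.4, fuel economy 52≥49).
S8: dominated by S4 (0-60 4.1≤8.4, fuel economy 29≥23).
S9: dominated by S1 (0-60 11.0≤11.5, fuel economy 46≥16).
S10: not dominated.
S11: not dominated.
S12: not dominated (best fuel economy).

S4, S10, S11, S12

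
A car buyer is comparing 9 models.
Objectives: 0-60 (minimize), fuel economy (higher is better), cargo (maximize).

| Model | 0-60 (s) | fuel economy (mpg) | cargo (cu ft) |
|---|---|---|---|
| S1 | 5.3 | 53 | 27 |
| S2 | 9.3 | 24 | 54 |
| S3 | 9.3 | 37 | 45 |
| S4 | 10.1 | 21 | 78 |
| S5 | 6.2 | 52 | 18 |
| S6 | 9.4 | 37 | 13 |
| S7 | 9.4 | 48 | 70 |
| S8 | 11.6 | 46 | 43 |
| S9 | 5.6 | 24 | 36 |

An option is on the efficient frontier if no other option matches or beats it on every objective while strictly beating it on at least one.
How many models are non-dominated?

6

S1: not dominated (best 0-60).
S2: not dominated.
S3: not dominated.
S4: not dominated (best cargo).
S5: dominated by S1 (0-60 5.3≤6.2, fuel economy 53≥52, cargo 27≥18).
S6: dominated by S1 (0-60 5.3≤9.4, fuel economy 53≥37, cargo 27≥13).
S7: not dominated.
S8: dominated by S7 (0-60 9.4≤11.6, fuel economy 48≥46, cargo 70≥43).
S9: not dominated.
Pareto-optimal: S1, S2, S3, S4, S7, S9 → 6.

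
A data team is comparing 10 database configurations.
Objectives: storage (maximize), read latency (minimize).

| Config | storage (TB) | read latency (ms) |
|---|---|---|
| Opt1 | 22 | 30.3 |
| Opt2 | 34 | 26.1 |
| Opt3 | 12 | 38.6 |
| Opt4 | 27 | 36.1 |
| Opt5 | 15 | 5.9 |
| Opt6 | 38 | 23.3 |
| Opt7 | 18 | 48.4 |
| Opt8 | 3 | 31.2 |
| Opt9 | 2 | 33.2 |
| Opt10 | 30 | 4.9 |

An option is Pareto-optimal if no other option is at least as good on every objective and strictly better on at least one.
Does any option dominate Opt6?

No

Opt1: worse on storage (22 vs 38).
Opt2: worse on storage (34 vs 38).
Opt3: worse on storage (12 vs 38).
Opt4: worse on storage (27 vs 38).
Opt5: worse on storage (15 vs 38).
Opt7: worse on storage (18 vs 38).
Opt8: worse on storage (3 vs 38).
Opt9: worse on storage (2 vs 38).
Opt10: worse on storage (30 vs 38).
No option is at least as good as Opt6 on every objective and strictly better on one.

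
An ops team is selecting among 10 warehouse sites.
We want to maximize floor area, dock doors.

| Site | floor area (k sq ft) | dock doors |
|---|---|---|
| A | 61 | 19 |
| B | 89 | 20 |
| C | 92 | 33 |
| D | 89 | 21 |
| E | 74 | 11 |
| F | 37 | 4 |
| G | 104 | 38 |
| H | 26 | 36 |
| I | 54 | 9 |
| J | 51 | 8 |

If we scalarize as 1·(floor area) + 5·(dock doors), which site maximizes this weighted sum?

A: 1·61 + 5·19 = 156
B: 1·89 + 5·20 = 189
C: 1·92 + 5·33 = 257
D: 1·89 + 5·21 = 194
E: 1·74 + 5·11 = 129
F: 1·37 + 5·4 = 57
G: 1·104 + 5·38 = 294
H: 1·26 + 5·36 = 206
I: 1·54 + 5·9 = 99
J: 1·51 + 5·8 = 91
Highest: G at 294.

G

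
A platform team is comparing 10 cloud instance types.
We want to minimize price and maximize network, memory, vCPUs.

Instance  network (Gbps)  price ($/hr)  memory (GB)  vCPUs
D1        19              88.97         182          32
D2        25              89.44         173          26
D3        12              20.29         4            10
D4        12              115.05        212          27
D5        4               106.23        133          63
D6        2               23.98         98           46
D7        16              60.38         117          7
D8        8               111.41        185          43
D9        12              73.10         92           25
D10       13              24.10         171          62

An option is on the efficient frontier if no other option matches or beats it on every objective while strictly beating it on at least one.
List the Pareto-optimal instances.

D1, D2, D3, D4, D5, D6, D7, D8, D10

D1: not dominated.
D2: not dominated (best network).
D3: not dominated (best price).
D4: not dominated (best memory).
D5: not dominated (best vCPUs).
D6: not dominated.
D7: not dominated.
D8: not dominated.
D9: dominated by D10 (network 13≥12, price 24.10≤73.10, memory 171≥92, vCPUs 62≥25).
D10: not dominated.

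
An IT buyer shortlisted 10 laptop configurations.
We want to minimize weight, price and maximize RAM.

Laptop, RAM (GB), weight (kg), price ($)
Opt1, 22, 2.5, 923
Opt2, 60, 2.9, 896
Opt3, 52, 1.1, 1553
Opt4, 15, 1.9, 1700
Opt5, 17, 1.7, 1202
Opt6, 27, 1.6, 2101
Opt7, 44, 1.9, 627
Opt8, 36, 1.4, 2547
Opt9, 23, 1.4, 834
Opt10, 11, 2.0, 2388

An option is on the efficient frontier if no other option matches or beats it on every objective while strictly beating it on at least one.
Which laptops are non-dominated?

Opt1: dominated by Opt7 (RAM 44≥22, weight 1.9≤2.5, price 627≤923).
Opt2: not dominated (best RAM).
Opt3: not dominated (best weight).
Opt4: dominated by Opt3 (RAM 52≥15, weight 1.1≤1.9, price 1553≤1700).
Opt5: dominated by Opt9 (RAM 23≥17, weight 1.4≤1.7, price 834≤1202).
Opt6: dominated by Opt3 (RAM 52≥27, weight 1.1≤1.6, price 1553≤2101).
Opt7: not dominated (best price).
Opt8: dominated by Opt3 (RAM 52≥36, weight 1.1≤1.4, price 1553≤2547).
Opt9: not dominated.
Opt10: dominated by Opt3 (RAM 52≥11, weight 1.1≤2.0, price 1553≤2388).

Opt2, Opt3, Opt7, Opt9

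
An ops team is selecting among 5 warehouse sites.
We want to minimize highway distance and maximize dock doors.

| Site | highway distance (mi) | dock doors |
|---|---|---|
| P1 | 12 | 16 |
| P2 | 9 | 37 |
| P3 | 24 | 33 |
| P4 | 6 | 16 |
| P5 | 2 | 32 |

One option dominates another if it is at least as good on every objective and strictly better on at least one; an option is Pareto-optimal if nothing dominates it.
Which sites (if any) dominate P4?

P5

P5: highway distance 2≤6, dock doors 32≥16 — dominates P4.
Others (P1, P2, P3) are each worse than P4 on at least one objective.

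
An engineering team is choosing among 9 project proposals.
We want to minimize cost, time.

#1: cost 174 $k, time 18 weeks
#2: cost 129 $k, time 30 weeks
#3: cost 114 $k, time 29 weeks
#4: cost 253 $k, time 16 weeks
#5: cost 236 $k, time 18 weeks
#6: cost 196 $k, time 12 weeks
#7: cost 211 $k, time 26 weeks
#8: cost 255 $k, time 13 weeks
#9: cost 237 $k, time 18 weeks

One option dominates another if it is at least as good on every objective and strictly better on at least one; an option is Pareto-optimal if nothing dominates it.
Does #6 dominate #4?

#6 vs #4: cost 196≤253, time 12≤16 — #6 is at least as good on every objective with at least one strict improvement.

Yes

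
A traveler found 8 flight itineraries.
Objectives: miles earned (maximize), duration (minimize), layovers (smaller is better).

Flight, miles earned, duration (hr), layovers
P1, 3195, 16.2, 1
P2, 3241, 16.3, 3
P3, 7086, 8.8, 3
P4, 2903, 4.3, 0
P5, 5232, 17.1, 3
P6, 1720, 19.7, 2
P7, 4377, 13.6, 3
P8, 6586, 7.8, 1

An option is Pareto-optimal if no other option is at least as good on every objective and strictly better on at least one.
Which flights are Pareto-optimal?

P3, P4, P8

P1: dominated by P8 (miles earned 6586≥3195, duration 7.8≤16.2, layovers 1≤1).
P2: dominated by P3 (miles earned 7086≥3241, duration 8.8≤16.3, layovers 3≤3).
P3: not dominated (best miles earned).
P4: not dominated (best duration).
P5: dominated by P3 (miles earned 7086≥5232, duration 8.8≤17.1, layovers 3≤3).
P6: dominated by P1 (miles earned 3195≥1720, duration 16.2≤19.7, layovers 1≤2).
P7: dominated by P3 (miles earned 7086≥4377, duration 8.8≤13.6, layovers 3≤3).
P8: not dominated.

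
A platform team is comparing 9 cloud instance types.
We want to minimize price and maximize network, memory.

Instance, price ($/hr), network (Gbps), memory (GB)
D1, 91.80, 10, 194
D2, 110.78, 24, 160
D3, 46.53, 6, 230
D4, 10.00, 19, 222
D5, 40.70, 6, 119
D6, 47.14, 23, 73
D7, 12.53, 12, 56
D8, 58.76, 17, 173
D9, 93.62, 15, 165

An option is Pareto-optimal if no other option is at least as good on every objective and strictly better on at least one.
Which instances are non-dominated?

D1: dominated by D4 (price 10.00≤91.80, network 19≥10, memory 222≥194).
D2: not dominated (best network).
D3: not dominated (best memory).
D4: not dominated (best price).
D5: dominated by D4 (price 10.00≤40.70, network 19≥6, memory 222≥119).
D6: not dominated.
D7: dominated by D4 (price 10.00≤12.53, network 19≥12, memory 222≥56).
D8: dominated by D4 (price 10.00≤58.76, network 19≥17, memory 222≥173).
D9: dominated by D4 (price 10.00≤93.62, network 19≥15, memory 222≥165).

D2, D3, D4, D6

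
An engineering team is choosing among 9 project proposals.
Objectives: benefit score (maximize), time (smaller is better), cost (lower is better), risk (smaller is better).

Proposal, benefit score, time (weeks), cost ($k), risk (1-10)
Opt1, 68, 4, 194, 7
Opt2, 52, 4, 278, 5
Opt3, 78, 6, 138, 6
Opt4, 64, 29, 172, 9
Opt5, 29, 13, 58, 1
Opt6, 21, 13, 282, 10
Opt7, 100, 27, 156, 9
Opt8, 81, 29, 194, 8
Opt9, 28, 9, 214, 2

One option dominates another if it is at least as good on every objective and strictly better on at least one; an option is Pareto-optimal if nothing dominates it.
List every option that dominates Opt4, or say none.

Opt3, Opt7

Opt3: benefit score 78≥64, time 6≤29, cost 138≤172, risk 6≤9 — dominates Opt4.
Opt7: benefit score 100≥64, time 27≤29, cost 156≤172, risk 9≤9 — dominates Opt4.
Others (Opt1, Opt2, Opt5, Opt6, Opt8, Opt9) are each worse than Opt4 on at least one objective.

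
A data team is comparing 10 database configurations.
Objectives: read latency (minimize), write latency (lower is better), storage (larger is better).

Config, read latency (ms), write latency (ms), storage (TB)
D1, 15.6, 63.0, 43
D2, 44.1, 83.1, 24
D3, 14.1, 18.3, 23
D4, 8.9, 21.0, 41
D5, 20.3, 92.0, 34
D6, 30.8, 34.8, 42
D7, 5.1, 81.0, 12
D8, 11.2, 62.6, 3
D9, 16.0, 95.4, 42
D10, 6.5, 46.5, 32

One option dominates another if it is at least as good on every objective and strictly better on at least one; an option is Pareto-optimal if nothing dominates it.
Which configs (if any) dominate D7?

D1: worse on read latency (15.6 vs 5.1).
D2: worse on read latency (44.1 vs 5.1).
D3: worse on read latency (14.1 vs 5.1).
D4: worse on read latency (8.9 vs 5.1).
D5: worse on read latency (20.3 vs 5.1).
D6: worse on read latency (30.8 vs 5.1).
D8: worse on read latency (11.2 vs 5.1).
D9: worse on read latency (16.0 vs 5.1).
D10: worse on read latency (6.5 vs 5.1).
No option dominates D7.

none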